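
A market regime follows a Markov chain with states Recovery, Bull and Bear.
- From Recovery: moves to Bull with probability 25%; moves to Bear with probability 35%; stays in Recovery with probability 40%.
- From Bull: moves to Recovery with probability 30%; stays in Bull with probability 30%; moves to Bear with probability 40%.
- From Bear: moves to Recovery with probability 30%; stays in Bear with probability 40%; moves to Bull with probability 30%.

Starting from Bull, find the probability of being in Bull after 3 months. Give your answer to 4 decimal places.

0.2835

Propagate the distribution vector 3 months from Bull.
After 0 months: (0.0000, 1.0000, 0.0000)
After 1 month: (0.3000, 0.3000, 0.4000)
After 2 months: (0.3300, 0.2850, 0.3850)
After 3 months: (0.3330, 0.2835, 0.3835)
P(in Bull after 3 months) = 0.2835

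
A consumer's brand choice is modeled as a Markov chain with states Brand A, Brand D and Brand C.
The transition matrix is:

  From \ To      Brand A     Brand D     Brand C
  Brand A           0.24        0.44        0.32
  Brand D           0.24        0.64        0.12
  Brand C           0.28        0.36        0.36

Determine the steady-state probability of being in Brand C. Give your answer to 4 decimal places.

0.2234

Let the stationary distribution be π with π = πP and π_1 + π_2 + π_3 = 1.
π_1 = 0.24·π_1 + 0.24·π_2 + 0.28·π_3
π_2 = 0.44·π_1 + 0.64·π_2 + 0.36·π_3
Solving with the normalization constraint gives π = (0.2489, 0.5277, 0.2234).
So the stationary probability of Brand C is 0.2234.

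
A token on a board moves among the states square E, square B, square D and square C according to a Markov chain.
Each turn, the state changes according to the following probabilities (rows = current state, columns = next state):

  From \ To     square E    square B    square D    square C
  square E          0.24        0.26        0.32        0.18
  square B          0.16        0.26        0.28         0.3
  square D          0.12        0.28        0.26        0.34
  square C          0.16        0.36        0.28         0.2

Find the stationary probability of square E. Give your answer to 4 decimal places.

0.1617

Let the stationary distribution be π with π = πP and π_1 + π_2 + π_3 + π_4 = 1.
π_1 = 0.24·π_1 + 0.16·π_2 + 0.12·π_3 + 0.16·π_4
π_2 = 0.26·π_1 + 0.26·π_2 + 0.28·π_3 + 0.36·π_4
π_3 = 0.32·π_1 + 0.28·π_2 + 0.26·π_3 + 0.28·π_4
Solving with the normalization constraint gives π = (0.1617, 0.2921, 0.2809, 0.2653).
So the stationary probability of square E is 0.1617.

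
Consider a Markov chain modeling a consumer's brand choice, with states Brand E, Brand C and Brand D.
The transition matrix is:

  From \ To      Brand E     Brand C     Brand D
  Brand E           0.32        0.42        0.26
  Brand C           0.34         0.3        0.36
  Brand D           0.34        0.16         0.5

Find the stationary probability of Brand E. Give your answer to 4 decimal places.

Let the stationary distribution be π with π = πP and π_1 + π_2 + π_3 = 1.
π_1 = 0.32·π_1 + 0.34·π_2 + 0.34·π_3
π_2 = 0.42·π_1 + 0.3·π_2 + 0.16·π_3
Solving with the normalization constraint gives π = (0.3333, 0.2868, 0.3798).
So the stationary probability of Brand E is 0.3333.

0.3333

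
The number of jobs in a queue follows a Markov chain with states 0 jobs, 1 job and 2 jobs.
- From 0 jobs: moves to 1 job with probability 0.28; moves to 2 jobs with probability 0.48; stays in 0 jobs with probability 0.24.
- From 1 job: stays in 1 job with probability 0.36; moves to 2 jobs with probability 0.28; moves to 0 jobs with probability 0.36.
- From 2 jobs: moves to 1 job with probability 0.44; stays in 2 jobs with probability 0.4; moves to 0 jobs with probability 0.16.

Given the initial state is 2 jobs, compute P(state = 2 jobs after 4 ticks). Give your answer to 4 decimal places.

Propagate the distribution vector 4 ticks from 2 jobs.
After 0 ticks: (0.0000, 0.0000, 1.0000)
After 1 tick: (0.1600, 0.4400, 0.4000)
After 2 ticks: (0.2608, 0.3792, 0.3600)
After 3 ticks: (0.2567, 0.3679, 0.3754)
After 4 ticks: (0.2541, 0.3695, 0.3764)
P(in 2 jobs after 4 ticks) = 0.3764

0.3764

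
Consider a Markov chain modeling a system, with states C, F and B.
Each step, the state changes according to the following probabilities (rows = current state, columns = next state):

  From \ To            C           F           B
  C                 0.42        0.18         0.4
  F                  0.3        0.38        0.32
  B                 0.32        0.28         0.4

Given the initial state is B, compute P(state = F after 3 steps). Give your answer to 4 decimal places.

Propagate the distribution vector 3 steps from B.
After 0 steps: (0.0000, 0.0000, 1.0000)
After 1 step: (0.3200, 0.2800, 0.4000)
After 2 steps: (0.3464, 0.2760, 0.3776)
After 3 steps: (0.3491, 0.2730, 0.3779)
P(in F after 3 steps) = 0.2730

0.2730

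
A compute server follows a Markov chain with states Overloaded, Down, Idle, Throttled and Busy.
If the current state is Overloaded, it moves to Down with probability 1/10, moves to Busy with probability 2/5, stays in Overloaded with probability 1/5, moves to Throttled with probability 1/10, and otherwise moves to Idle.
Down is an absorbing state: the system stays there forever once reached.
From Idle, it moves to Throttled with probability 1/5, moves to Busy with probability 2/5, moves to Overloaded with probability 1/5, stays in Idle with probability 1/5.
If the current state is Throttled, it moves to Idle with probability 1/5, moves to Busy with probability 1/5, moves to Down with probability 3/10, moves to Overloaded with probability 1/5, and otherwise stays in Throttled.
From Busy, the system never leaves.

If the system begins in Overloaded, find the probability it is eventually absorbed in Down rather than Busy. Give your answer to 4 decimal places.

Let h(s) be the probability of absorption at Down starting from transient state s. Then h(Down) = 1 and h(Busy) = 0. By first-step analysis:
h(Overloaded) = 0.2·h(Overloaded) + 0.1·1 + 0.2·h(Idle) + 0.1·h(Throttled) + 0.4·0
h(Idle) = 0.2·h(Overloaded) + 0.2·h(Idle) + 0.2·h(Throttled) + 0.4·0
h(Throttled) = 0.2·h(Overloaded) + 0.3·1 + 0.2·h(Idle) + 0.1·h(Throttled) + 0.2·0
Solving: h(Overloaded) = 0.2167, h(Idle) = 0.1583, h(Throttled) = 0.4167.
Starting from Overloaded, the probability is 0.2167.

0.2167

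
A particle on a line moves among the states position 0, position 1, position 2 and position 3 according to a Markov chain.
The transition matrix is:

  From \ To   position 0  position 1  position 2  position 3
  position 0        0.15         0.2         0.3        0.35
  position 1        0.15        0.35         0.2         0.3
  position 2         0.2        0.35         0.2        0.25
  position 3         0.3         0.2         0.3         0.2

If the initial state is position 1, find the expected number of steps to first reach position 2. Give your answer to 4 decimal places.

4.0426

Let t(s) be the expected number of steps to first reach position 2 from state s, with t(position 2) = 0. Conditioning on the first step:
t(position 0) = 1 + 0.15·t(position 0) + 0.2·t(position 1) + 0.35·t(position 3)
t(position 1) = 1 + 0.15·t(position 0) + 0.35·t(position 1) + 0.3·t(position 3)
t(position 3) = 1 + 0.3·t(position 0) + 0.2·t(position 1) + 0.2·t(position 3)
Solving: t(position 0) = 3.6170, t(position 1) = 4.0426, t(position 3) = 3.6170.
Expected steps from position 1 to position 2: 4.0426.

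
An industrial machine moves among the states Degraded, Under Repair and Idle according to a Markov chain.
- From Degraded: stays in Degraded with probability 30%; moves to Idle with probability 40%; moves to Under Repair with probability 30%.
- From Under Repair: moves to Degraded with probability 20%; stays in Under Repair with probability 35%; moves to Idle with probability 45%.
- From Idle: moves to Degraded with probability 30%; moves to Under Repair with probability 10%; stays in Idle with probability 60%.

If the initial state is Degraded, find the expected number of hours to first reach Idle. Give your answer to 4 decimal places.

Let t(s) be the expected number of hours to first reach Idle from state s, with t(Idle) = 0. Conditioning on the first hour:
t(Degraded) = 1 + 0.3·t(Degraded) + 0.3·t(Under Repair)
t(Under Repair) = 1 + 0.2·t(Degraded) + 0.35·t(Under Repair)
Solving: t(Degraded) = 2.4051, t(Under Repair) = 2.2785.
Expected hours from Degraded to Idle: 2.4051.

2.4051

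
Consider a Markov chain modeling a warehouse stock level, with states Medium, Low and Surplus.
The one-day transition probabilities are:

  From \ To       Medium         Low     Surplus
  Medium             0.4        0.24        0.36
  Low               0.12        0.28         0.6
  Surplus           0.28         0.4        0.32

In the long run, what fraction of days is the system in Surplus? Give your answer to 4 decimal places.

Let the stationary distribution be π with π = πP and π_1 + π_2 + π_3 = 1.
π_1 = 0.4·π_1 + 0.12·π_2 + 0.28·π_3
π_2 = 0.24·π_1 + 0.28·π_2 + 0.4·π_3
Solving with the normalization constraint gives π = (0.2600, 0.3200, 0.4200).
So the stationary probability of Surplus is 0.4200.

0.4200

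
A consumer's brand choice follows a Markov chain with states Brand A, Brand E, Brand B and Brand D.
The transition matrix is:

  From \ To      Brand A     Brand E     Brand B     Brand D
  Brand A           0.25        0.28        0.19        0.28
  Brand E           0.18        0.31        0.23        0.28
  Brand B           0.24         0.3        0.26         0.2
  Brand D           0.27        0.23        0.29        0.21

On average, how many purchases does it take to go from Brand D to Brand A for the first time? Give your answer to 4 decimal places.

Let t(s) be the expected number of purchases to first reach Brand A from state s, with t(Brand A) = 0. Conditioning on the first purchase:
t(Brand E) = 1 + 0.31·t(Brand E) + 0.23·t(Brand B) + 0.28·t(Brand D)
t(Brand B) = 1 + 0.3·t(Brand E) + 0.26·t(Brand B) + 0.2·t(Brand D)
t(Brand D) = 1 + 0.23·t(Brand E) + 0.29·t(Brand B) + 0.21·t(Brand D)
Solving: t(Brand E) = 4.6087, t(Brand B) = 4.3567, t(Brand D) = 4.2069.
Expected purchases from Brand D to Brand A: 4.2069.

4.2069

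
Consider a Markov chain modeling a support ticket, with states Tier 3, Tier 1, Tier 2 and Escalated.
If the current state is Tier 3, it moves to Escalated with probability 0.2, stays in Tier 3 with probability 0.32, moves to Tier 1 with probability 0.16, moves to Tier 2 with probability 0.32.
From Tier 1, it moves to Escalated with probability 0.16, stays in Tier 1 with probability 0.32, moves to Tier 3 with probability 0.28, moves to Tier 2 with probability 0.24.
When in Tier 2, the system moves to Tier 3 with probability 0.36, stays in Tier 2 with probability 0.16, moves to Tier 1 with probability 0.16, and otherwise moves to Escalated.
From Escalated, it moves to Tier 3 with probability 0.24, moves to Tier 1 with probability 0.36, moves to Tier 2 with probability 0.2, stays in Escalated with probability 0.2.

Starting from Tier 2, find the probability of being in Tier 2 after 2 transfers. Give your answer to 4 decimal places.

Propagate the distribution vector 2 transfers from Tier 2.
After 0 transfers: (0.0000, 0.0000, 1.0000, 0.0000)
After 1 transfer: (0.3600, 0.1600, 0.1600, 0.3200)
After 2 transfers: (0.2944, 0.2496, 0.2432, 0.2128)
P(in Tier 2 after 2 transfers) = 0.2432

0.2432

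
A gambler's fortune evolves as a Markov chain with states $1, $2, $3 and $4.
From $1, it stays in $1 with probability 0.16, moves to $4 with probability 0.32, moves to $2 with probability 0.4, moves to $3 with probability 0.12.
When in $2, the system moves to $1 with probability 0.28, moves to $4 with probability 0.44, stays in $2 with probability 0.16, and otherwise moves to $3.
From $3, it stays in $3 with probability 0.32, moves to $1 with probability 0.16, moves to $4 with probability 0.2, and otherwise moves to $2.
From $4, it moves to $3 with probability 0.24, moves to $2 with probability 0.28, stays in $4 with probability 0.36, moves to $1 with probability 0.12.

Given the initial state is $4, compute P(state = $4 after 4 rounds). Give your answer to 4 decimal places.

Propagate the distribution vector 4 rounds from $4.
After 0 rounds: (0.0000, 0.0000, 0.0000, 1.0000)
After 1 round: (0.1200, 0.2800, 0.2400, 0.3600)
After 2 rounds: (0.1792, 0.2704, 0.2112, 0.3392)
After 3 rounds: (0.1789, 0.2775, 0.2029, 0.3407)
After 4 rounds: (0.1797, 0.2763, 0.2015, 0.3426)
P(in $4 after 4 rounds) = 0.3426

0.3426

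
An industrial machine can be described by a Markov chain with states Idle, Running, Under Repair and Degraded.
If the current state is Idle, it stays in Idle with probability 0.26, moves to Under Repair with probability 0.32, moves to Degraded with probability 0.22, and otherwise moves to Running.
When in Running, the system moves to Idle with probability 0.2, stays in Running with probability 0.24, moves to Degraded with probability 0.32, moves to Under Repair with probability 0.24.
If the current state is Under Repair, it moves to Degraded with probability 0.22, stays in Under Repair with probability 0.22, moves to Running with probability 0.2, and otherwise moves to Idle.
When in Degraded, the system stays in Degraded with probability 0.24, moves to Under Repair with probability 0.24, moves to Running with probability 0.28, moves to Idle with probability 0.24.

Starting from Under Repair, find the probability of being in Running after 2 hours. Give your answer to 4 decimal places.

0.2256

Propagate the distribution vector 2 hours from Under Repair.
After 0 hours: (0.0000, 0.0000, 1.0000, 0.0000)
After 1 hour: (0.3600, 0.2000, 0.2200, 0.2200)
After 2 hours: (0.2656, 0.2256, 0.2644, 0.2444)
P(in Running after 2 hours) = 0.2256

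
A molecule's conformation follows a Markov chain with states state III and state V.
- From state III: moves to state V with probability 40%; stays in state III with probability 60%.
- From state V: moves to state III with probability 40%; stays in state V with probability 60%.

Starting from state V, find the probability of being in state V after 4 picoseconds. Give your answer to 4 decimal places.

Propagate the distribution vector 4 picoseconds from state V.
After 0 picoseconds: (0.0000, 1.0000)
After 1 picosecond: (0.4000, 0.6000)
After 2 picoseconds: (0.4800, 0.5200)
After 3 picoseconds: (0.4960, 0.5040)
After 4 picoseconds: (0.4992, 0.5008)
P(in state V after 4 picoseconds) = 0.5008

0.5008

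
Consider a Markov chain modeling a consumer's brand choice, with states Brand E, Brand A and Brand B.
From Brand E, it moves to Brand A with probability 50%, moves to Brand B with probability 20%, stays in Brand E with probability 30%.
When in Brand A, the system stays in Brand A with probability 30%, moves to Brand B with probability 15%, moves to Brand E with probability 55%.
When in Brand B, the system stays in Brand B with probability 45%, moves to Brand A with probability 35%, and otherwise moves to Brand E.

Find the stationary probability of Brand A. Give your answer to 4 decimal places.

0.3866

Let the stationary distribution be π with π = πP and π_1 + π_2 + π_3 = 1.
π_1 = 0.3·π_1 + 0.55·π_2 + 0.2·π_3
π_2 = 0.5·π_1 + 0.3·π_2 + 0.35·π_3
Solving with the normalization constraint gives π = (0.3725, 0.3866, 0.2409).
So the stationary probability of Brand A is 0.3866.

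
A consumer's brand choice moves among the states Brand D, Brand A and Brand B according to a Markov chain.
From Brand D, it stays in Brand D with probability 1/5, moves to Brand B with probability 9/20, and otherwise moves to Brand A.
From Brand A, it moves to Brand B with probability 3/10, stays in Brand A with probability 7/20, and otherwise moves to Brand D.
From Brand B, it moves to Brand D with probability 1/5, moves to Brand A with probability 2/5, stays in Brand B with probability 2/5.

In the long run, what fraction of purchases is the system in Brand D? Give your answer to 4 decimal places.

Let the stationary distribution be π with π = πP and π_1 + π_2 + π_3 = 1.
π_1 = 0.2·π_1 + 0.35·π_2 + 0.2·π_3
π_2 = 0.35·π_1 + 0.35·π_2 + 0.4·π_3
Solving with the normalization constraint gives π = (0.2553, 0.3688, 0.3759).
So the stationary probability of Brand D is 0.2553.

0.2553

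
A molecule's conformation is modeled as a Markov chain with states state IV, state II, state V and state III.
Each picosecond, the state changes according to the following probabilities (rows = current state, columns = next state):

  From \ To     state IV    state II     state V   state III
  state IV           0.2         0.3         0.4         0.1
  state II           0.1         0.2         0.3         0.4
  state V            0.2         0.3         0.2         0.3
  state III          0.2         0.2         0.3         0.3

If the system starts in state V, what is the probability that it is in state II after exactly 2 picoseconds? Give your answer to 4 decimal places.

Propagate the distribution vector 2 picoseconds from state V.
After 0 picoseconds: (0.0000, 0.0000, 1.0000, 0.0000)
After 1 picosecond: (0.2000, 0.3000, 0.2000, 0.3000)
After 2 picoseconds: (0.1700, 0.2400, 0.3000, 0.2900)
P(in state II after 2 picoseconds) = 0.2400

0.2400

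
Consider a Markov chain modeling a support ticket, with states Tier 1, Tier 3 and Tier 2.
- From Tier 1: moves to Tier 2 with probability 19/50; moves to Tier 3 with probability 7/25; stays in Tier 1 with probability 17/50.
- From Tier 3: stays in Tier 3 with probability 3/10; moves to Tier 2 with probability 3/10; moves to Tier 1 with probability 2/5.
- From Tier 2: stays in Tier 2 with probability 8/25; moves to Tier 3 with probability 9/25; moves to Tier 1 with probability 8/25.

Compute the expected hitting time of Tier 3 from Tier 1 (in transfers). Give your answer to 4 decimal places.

3.2396

Let t(s) be the expected number of transfers to first reach Tier 3 from state s, with t(Tier 3) = 0. Conditioning on the first transfer:
t(Tier 1) = 1 + 0.34·t(Tier 1) + 0.38·t(Tier 2)
t(Tier 2) = 1 + 0.32·t(Tier 1) + 0.32·t(Tier 2)
Solving: t(Tier 1) = 3.2396, t(Tier 2) = 2.9951.
Expected transfers from Tier 1 to Tier 3: 3.2396.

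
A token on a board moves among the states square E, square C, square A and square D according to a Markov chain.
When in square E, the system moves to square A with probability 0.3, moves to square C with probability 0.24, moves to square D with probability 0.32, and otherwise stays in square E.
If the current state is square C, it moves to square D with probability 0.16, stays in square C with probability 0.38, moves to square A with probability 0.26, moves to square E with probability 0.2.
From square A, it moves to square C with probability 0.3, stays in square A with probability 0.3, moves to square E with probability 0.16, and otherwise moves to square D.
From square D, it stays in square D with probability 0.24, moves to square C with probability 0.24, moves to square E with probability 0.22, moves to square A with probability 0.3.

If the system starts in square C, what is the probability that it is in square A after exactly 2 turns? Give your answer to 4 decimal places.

Propagate the distribution vector 2 turns from square C.
After 0 turns: (0.0000, 1.0000, 0.0000, 0.0000)
After 1 turn: (0.2000, 0.3800, 0.2600, 0.1600)
After 2 turns: (0.1808, 0.3088, 0.2848, 0.2256)
P(in square A after 2 turns) = 0.2848

0.2848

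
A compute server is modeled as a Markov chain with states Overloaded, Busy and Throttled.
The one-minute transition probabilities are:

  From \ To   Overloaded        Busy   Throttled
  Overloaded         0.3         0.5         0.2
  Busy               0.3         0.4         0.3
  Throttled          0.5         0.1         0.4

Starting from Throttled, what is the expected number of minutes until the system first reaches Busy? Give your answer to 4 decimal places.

3.7500

Let t(s) be the expected number of minutes to first reach Busy from state s, with t(Busy) = 0. Conditioning on the first minute:
t(Overloaded) = 1 + 0.3·t(Overloaded) + 0.2·t(Throttled)
t(Throttled) = 1 + 0.5·t(Overloaded) + 0.4·t(Throttled)
Solving: t(Overloaded) = 2.5000, t(Throttled) = 3.7500.
Expected minutes from Throttled to Busy: 3.7500.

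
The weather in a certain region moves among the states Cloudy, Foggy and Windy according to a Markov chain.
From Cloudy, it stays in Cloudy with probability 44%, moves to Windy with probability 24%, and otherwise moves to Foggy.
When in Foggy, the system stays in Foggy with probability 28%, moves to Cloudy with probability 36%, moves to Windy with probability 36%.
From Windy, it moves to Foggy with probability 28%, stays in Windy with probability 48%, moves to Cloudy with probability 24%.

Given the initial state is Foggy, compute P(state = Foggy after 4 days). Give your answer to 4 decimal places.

Propagate the distribution vector 4 days from Foggy.
After 0 days: (0.0000, 1.0000, 0.0000)
After 1 day: (0.3600, 0.2800, 0.3600)
After 2 days: (0.3456, 0.2944, 0.3600)
After 3 days: (0.3444, 0.2938, 0.3617)
After 4 days: (0.3441, 0.2938, 0.3621)
P(in Foggy after 4 days) = 0.2938

0.2938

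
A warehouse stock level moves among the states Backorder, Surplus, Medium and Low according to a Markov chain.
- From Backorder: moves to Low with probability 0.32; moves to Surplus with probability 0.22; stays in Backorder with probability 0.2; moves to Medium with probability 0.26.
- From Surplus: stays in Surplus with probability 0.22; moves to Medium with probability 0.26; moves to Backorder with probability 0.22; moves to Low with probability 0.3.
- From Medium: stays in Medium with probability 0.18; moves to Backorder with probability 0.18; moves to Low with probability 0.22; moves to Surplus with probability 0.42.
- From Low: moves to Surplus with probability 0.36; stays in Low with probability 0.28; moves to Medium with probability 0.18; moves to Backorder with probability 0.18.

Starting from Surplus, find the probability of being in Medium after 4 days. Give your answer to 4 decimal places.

0.2199

Propagate the distribution vector 4 days from Surplus.
After 0 days: (0.0000, 1.0000, 0.0000, 0.0000)
After 1 day: (0.2200, 0.2200, 0.2600, 0.3000)
After 2 days: (0.1932, 0.3140, 0.2152, 0.2776)
After 3 days: (0.1964, 0.3019, 0.2206, 0.2811)
After 4 days: (0.1960, 0.3035, 0.2199, 0.2807)
P(in Medium after 4 days) = 0.2199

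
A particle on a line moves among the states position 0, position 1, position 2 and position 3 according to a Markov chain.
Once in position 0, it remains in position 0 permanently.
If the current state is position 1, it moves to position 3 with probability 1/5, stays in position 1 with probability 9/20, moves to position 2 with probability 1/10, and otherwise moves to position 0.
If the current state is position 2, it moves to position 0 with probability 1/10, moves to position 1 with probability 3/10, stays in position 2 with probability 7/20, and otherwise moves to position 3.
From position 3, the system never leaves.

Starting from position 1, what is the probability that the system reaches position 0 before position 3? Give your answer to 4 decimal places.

Let h(s) be the probability of absorption at position 0 starting from transient state s. Then h(position 0) = 1 and h(position 3) = 0. By first-step analysis:
h(position 1) = 0.25·1 + 0.45·h(position 1) + 0.1·h(position 2) + 0.2·0
h(position 2) = 0.1·1 + 0.3·h(position 1) + 0.35·h(position 2) + 0.25·0
Solving: h(position 1) = 0.5267, h(position 2) = 0.3969.
Starting from position 1, the probability is 0.5267.

0.5267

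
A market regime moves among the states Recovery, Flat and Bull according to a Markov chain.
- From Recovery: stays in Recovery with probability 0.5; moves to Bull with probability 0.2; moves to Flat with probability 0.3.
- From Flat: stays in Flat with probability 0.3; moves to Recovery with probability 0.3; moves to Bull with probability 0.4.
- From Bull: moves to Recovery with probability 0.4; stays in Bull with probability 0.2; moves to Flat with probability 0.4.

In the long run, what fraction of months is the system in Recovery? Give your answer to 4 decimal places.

Let the stationary distribution be π with π = πP and π_1 + π_2 + π_3 = 1.
π_1 = 0.5·π_1 + 0.3·π_2 + 0.4·π_3
π_2 = 0.3·π_1 + 0.3·π_2 + 0.4·π_3
Solving with the normalization constraint gives π = (0.4082, 0.3265, 0.2653).
So the stationary probability of Recovery is 0.4082.

0.4082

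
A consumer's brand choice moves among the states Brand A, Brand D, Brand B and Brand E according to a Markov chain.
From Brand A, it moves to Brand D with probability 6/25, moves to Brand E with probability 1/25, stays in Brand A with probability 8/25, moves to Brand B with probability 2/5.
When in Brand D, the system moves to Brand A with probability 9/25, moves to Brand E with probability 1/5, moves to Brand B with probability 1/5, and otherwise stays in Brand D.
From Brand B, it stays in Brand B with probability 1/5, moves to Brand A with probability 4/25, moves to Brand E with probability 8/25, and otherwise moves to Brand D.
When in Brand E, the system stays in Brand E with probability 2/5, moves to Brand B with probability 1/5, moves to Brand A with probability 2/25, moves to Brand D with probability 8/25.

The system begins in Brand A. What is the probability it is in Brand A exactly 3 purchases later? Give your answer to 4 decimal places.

0.2396

Propagate the distribution vector 3 purchases from Brand A.
After 0 purchases: (1.0000, 0.0000, 0.0000, 0.0000)
After 1 purchase: (0.3200, 0.2400, 0.4000, 0.0400)
After 2 purchases: (0.2560, 0.2752, 0.2640, 0.2048)
After 3 purchases: (0.2396, 0.2775, 0.2512, 0.2317)
P(in Brand A after 3 purchases) = 0.2396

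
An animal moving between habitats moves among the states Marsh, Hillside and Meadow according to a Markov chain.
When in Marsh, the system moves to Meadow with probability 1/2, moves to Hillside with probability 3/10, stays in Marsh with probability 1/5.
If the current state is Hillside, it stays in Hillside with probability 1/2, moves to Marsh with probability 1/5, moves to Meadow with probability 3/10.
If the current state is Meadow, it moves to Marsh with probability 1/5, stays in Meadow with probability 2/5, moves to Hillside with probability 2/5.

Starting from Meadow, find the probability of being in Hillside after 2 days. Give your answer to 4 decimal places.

Sum over the intermediate state after 1 day:
P = P(Meadow→Marsh)·P(Marsh→Hillside) + P(Meadow→Hillside)·P(Hillside→Hillside) + P(Meadow→Meadow)·P(Meadow→Hillside)
  = 0.2×0.3 + 0.4×0.5 + 0.4×0.4
  = 0.0600 + 0.2000 + 0.1600 = 0.4200

0.4200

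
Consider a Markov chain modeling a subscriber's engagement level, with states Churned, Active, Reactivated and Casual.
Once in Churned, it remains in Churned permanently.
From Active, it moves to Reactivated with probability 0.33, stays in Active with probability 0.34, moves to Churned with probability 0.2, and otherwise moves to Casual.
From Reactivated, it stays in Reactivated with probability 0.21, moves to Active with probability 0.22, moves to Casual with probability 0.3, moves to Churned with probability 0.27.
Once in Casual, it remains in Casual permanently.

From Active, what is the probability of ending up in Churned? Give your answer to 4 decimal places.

Let h(s) be the probability of absorption at Churned starting from transient state s. Then h(Churned) = 1 and h(Casual) = 0. By first-step analysis:
h(Active) = 0.2·1 + 0.34·h(Active) + 0.33·h(Reactivated) + 0.13·0
h(Reactivated) = 0.27·1 + 0.22·h(Active) + 0.21·h(Reactivated) + 0.3·0
Solving: h(Active) = 0.5506, h(Reactivated) = 0.4951.
Starting from Active, the probability is 0.5506.

0.5506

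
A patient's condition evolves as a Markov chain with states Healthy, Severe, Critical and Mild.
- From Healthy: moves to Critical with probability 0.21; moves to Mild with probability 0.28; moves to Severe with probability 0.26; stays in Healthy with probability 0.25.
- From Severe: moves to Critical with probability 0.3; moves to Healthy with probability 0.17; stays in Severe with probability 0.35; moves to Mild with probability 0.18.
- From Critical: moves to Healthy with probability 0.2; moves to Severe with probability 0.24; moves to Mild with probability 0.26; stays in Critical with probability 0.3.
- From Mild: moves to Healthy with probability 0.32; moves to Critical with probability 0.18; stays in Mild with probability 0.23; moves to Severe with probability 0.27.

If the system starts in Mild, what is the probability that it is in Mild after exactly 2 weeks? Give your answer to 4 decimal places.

0.2379

Propagate the distribution vector 2 weeks from Mild.
After 0 weeks: (0.0000, 0.0000, 0.0000, 1.0000)
After 1 week: (0.3200, 0.2700, 0.1800, 0.2300)
After 2 weeks: (0.2355, 0.2830, 0.2436, 0.2379)
P(in Mild after 2 weeks) = 0.2379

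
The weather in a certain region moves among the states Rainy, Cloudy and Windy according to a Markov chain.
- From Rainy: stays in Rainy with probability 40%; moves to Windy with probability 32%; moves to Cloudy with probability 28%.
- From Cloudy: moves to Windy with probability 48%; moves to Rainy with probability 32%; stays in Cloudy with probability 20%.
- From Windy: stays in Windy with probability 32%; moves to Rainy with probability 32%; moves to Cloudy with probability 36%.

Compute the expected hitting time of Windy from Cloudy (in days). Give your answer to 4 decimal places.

Let t(s) be the expected number of days to first reach Windy from state s, with t(Windy) = 0. Conditioning on the first day:
t(Rainy) = 1 + 0.4·t(Rainy) + 0.28·t(Cloudy)
t(Cloudy) = 1 + 0.32·t(Rainy) + 0.2·t(Cloudy)
Solving: t(Rainy) = 2.7664, t(Cloudy) = 2.3566.
Expected days from Cloudy to Windy: 2.3566.

2.3566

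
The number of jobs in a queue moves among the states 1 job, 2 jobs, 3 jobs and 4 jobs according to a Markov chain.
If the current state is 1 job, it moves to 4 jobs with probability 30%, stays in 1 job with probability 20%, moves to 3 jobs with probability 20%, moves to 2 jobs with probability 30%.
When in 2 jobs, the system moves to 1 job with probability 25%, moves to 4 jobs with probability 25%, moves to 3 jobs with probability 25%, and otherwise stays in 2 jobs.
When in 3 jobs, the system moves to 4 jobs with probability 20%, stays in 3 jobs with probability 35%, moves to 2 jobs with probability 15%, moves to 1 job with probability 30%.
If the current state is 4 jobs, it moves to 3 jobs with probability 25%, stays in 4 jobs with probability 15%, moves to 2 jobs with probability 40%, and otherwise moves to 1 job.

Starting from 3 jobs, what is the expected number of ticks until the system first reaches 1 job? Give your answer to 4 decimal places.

3.7207

Let t(s) be the expected number of ticks to first reach 1 job from state s, with t(1 job) = 0. Conditioning on the first tick:
t(2 jobs) = 1 + 0.25·t(2 jobs) + 0.25·t(3 jobs) + 0.25·t(4 jobs)
t(3 jobs) = 1 + 0.15·t(2 jobs) + 0.35·t(3 jobs) + 0.2·t(4 jobs)
t(4 jobs) = 1 + 0.4·t(2 jobs) + 0.25·t(3 jobs) + 0.15·t(4 jobs)
Solving: t(2 jobs) = 3.9501, t(3 jobs) = 3.7207, t(4 jobs) = 4.1297.
Expected ticks from 3 jobs to 1 job: 3.7207.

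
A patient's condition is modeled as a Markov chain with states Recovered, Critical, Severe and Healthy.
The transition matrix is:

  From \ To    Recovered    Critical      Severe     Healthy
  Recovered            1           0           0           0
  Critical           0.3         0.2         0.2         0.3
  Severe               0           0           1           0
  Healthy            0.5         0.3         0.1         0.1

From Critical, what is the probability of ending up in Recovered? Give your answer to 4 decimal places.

0.6667

Let h(s) be the probability of absorption at Recovered starting from transient state s. Then h(Recovered) = 1 and h(Severe) = 0. By first-step analysis:
h(Critical) = 0.3·1 + 0.2·h(Critical) + 0.2·0 + 0.3·h(Healthy)
h(Healthy) = 0.5·1 + 0.3·h(Critical) + 0.1·0 + 0.1·h(Healthy)
Solving: h(Critical) = 0.6667, h(Healthy) = 0.7778.
Starting from Critical, the probability is 0.6667.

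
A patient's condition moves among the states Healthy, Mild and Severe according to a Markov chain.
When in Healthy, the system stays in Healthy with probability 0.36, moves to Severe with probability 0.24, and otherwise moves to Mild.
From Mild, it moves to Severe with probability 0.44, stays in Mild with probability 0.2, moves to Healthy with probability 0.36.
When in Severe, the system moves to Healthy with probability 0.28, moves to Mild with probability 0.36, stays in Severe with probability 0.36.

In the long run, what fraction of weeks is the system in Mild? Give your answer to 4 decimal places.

Let the stationary distribution be π with π = πP and π_1 + π_2 + π_3 = 1.
π_1 = 0.36·π_1 + 0.36·π_2 + 0.28·π_3
π_2 = 0.4·π_1 + 0.2·π_2 + 0.36·π_3
Solving with the normalization constraint gives π = (0.3323, 0.3218, 0.3459).
So the stationary probability of Mild is 0.3218.

0.3218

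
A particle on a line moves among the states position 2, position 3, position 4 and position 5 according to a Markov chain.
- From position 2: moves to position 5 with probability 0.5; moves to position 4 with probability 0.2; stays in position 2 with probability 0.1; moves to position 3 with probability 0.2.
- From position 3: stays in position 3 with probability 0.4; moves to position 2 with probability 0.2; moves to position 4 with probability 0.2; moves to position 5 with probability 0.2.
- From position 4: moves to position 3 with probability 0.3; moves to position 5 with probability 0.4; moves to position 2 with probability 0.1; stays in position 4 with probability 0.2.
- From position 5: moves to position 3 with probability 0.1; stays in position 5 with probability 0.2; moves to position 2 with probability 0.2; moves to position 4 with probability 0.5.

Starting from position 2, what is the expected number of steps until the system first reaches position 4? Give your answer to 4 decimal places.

Let t(s) be the expected number of steps to first reach position 4 from state s, with t(position 4) = 0. Conditioning on the first step:
t(position 2) = 1 + 0.1·t(position 2) + 0.2·t(position 3) + 0.5·t(position 5)
t(position 3) = 1 + 0.2·t(position 2) + 0.4·t(position 3) + 0.2·t(position 5)
t(position 5) = 1 + 0.2·t(position 2) + 0.1·t(position 3) + 0.2·t(position 5)
Solving: t(position 2) = 3.3224, t(position 3) = 3.6184, t(position 5) = 2.5329.
Expected steps from position 2 to position 4: 3.3224.

3.3224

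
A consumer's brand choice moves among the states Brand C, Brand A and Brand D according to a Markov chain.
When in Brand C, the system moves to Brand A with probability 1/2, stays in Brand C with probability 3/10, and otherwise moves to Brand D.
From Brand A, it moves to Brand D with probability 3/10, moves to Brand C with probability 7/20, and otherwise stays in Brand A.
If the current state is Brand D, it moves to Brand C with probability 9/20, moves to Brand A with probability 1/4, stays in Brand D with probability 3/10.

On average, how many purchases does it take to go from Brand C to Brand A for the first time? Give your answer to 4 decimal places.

2.2500

Let t(s) be the expected number of purchases to first reach Brand A from state s, with t(Brand A) = 0. Conditioning on the first purchase:
t(Brand C) = 1 + 0.3·t(Brand C) + 0.2·t(Brand D)
t(Brand D) = 1 + 0.45·t(Brand C) + 0.3·t(Brand D)
Solving: t(Brand C) = 2.2500, t(Brand D) = 2.8750.
Expected purchases from Brand C to Brand A: 2.2500.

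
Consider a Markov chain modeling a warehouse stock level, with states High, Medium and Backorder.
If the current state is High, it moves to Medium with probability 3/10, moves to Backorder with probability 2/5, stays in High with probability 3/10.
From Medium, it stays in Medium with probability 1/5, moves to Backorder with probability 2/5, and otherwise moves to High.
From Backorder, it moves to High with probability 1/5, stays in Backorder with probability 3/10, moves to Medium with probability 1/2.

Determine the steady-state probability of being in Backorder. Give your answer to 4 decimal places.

0.3636

Let the stationary distribution be π with π = πP and π_1 + π_2 + π_3 = 1.
π_1 = 0.3·π_1 + 0.4·π_2 + 0.2·π_3
π_2 = 0.3·π_1 + 0.2·π_2 + 0.5·π_3
Solving with the normalization constraint gives π = (0.2975, 0.3388, 0.3636).
So the stationary probability of Backorder is 0.3636.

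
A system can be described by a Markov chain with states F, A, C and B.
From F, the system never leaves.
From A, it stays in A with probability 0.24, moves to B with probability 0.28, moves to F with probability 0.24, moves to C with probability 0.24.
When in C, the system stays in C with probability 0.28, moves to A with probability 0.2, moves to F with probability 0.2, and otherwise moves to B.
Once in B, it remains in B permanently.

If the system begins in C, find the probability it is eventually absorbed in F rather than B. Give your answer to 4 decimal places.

0.4006

Let h(s) be the probability of absorption at F starting from transient state s. Then h(F) = 1 and h(B) = 0. By first-step analysis:
h(A) = 0.24·1 + 0.24·h(A) + 0.24·h(C) + 0.28·0
h(C) = 0.2·1 + 0.2·h(A) + 0.28·h(C) + 0.32·0
Solving: h(A) = 0.4423, h(C) = 0.4006.
Starting from C, the probability is 0.4006.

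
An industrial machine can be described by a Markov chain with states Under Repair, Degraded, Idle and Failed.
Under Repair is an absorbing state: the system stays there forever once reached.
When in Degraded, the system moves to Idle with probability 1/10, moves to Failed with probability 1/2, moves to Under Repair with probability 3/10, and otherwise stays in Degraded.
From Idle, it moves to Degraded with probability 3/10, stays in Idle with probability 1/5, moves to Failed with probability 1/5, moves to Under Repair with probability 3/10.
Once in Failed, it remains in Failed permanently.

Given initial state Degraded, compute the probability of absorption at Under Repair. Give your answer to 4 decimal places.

Let h(s) be the probability of absorption at Under Repair starting from transient state s. Then h(Under Repair) = 1 and h(Failed) = 0. By first-step analysis:
h(Degraded) = 0.3·1 + 0.1·h(Degraded) + 0.1·h(Idle) + 0.5·0
h(Idle) = 0.3·1 + 0.3·h(Degraded) + 0.2·h(Idle) + 0.2·0
Solving: h(Degraded) = 0.3913, h(Idle) = 0.5217.
Starting from Degraded, the probability is 0.3913.

0.3913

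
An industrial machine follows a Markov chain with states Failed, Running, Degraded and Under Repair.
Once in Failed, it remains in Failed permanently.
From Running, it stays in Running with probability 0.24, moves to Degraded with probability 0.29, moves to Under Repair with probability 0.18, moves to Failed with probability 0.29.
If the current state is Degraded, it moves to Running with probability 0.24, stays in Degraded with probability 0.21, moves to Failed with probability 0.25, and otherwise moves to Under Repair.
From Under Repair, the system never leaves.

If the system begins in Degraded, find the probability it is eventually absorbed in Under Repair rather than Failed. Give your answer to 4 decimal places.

0.5109

Let h(s) be the probability of absorption at Under Repair starting from transient state s. Then h(Under Repair) = 1 and h(Failed) = 0. By first-step analysis:
h(Running) = 0.29·0 + 0.24·h(Running) + 0.29·h(Degraded) + 0.18·1
h(Degraded) = 0.25·0 + 0.24·h(Running) + 0.21·h(Degraded) + 0.3·1
Solving: h(Running) = 0.4318, h(Degraded) = 0.5109.
Starting from Degraded, the probability is 0.5109.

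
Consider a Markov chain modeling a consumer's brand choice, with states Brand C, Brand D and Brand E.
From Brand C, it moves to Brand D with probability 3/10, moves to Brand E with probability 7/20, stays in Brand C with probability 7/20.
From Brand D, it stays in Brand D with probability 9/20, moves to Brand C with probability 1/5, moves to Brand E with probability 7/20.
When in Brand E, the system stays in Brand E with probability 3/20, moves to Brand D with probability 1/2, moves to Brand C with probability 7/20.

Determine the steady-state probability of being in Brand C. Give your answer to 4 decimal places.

0.2868

Let the stationary distribution be π with π = πP and π_1 + π_2 + π_3 = 1.
π_1 = 0.35·π_1 + 0.2·π_2 + 0.35·π_3
π_2 = 0.3·π_1 + 0.45·π_2 + 0.5·π_3
Solving with the normalization constraint gives π = (0.2868, 0.4216, 0.2917).
So the stationary probability of Brand C is 0.2868.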